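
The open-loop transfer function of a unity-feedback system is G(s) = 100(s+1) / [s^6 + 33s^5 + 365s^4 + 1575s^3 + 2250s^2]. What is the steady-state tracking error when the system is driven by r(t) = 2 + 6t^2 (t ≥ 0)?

Factoring s^2 from the denominator leaves a polynomial with constant term 2250, so the system is type 2. Taking each input component in turn:
  • 2: tracked with zero error.
  • 6t^2: e_ss = 12/K_a with K_a=2/45 → 270.
Total e_ss = 270.

270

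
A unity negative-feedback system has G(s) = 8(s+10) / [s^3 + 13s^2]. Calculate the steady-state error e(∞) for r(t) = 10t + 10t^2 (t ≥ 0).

3.25

Lowest-order denominator term is 13s^2, so the open loop has 2 poles at the origin → type 2 system. Treating each term separately:
  • 10t: tracked with zero error.
  • 10t^2: e_ss = 20/K_a with K_a=80/13 → 3.25.
Total e_ss = 3.25.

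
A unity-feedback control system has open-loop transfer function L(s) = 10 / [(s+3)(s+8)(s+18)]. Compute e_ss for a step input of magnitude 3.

The open loop has no poles at the origin → type 0 system.
K_p = lim_{s→0} L(s) = 10 / (3·8·18) = 5/216.
e_ss = 3/(1 + K_p) = 3/(221/216) = 648/221.

648/221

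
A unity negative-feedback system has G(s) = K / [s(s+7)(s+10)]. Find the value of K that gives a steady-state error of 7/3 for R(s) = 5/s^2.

150

One free integrator in G(s): this is a type 1 system.
K_v = lim_{s→0} s·G(s) = K / (7·10) = (1/70)·K.
e_ss = 5/K_v = 7/3 ⇒ K_v = 15/7 ⇒ K = (15/7)/(1/70) = 150.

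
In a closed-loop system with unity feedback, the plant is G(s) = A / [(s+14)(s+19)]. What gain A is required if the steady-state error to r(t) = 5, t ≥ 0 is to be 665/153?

40

No free integrators in G(s): this is a type 0 system.
K_p = lim_{s→0} G(s) = A / (14·19) = (1/266)·A.
e_ss = 5/(1 + K_p) = 665/153 ⇒ 1 + (1/266)·A = 153/133 ⇒ A = 40.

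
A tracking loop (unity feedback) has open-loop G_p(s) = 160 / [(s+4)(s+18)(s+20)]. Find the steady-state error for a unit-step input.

0.9

G_p(s) has no factors of s in the denominator, so the system is type 0.
K_p = lim_{s→0} G_p(s) = 160 / (4·18·20) = 1/9.
e_ss = 1/(1 + K_p) = 1/(10/9) = 0.9.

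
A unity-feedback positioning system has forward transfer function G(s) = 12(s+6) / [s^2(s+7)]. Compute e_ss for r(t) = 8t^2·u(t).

The open loop has two poles at the origin → type 2 system.
K_a = lim_{s→0} s^2·G(s) = 12·6 / (7) = 72/7.
r(t) = 8t^2 gives R(s) = 16/s^3.
e_ss = 16/K_a = 16/(72/7) = 14/9.

14/9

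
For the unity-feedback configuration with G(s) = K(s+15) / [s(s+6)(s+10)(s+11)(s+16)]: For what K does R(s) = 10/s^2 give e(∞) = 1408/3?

One free integrator in G(s): this is a type 1 system.
K_v = lim_{s→0} s·G(s) = K·15 / (6·10·11·16) = (1/704)·K.
e_ss = 10/K_v = 1408/3 ⇒ K_v = 15/704 ⇒ K = (15/704)/(1/704) = 15.

15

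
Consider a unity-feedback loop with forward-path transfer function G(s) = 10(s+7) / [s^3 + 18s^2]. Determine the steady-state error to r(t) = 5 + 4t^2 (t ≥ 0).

Lowest-order denominator term is 18s^2, so the open loop has 2 poles at the origin → type 2 system. Treating each term separately:
  • 5: tracked with zero error.
  • 4t^2: e_ss = 8/K_a with K_a=35/9 → 72/35.
Total e_ss = 72/35.

72/35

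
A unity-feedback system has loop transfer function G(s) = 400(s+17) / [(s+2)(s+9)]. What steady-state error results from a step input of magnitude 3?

G(s) has no factors of s in the denominator, so the system is type 0.
K_p = lim_{s→0} G(s) = 400·17 / (2·9) = 3400/9.
e_ss = 3/(1 + K_p) = 3/(3409/9) = 27/3409.

27/3409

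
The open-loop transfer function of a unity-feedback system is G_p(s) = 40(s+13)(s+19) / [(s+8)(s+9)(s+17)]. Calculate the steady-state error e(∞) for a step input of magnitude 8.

306/347

The open loop has no poles at the origin → type 0 system.
K_p = lim_{s→0} G_p(s) = 40·13·19 / (8·9·17) = 1235/153.
e_ss = 8/(1 + K_p) = 8/(1388/153) = 306/347.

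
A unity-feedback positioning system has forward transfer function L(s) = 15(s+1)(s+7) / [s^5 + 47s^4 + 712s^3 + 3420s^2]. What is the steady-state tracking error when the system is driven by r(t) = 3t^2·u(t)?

Factoring s^2 from the denominator leaves a polynomial with constant term 3420, so the system is type 2.
K_a = lim_{s→0} s^2·L(s) = 15·1·7 / 3420 = 7/228.
r(t) = 3t^2 gives R(s) = 6/s^3.
e_ss = 6/K_a = 6/(7/228) = 1368/7.

1368/7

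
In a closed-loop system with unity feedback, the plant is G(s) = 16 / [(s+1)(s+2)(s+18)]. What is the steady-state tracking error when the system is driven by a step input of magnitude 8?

72/13

The open loop has no poles at the origin → type 0 system.
K_p = lim_{s→0} G(s) = 16 / (1·2·18) = 4/9.
e_ss = 8/(1 + K_p) = 8/(13/9) = 72/13.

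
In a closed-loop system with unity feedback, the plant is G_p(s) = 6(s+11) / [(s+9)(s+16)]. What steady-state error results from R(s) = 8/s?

192/35

The open loop has no poles at the origin → type 0 system.
K_p = lim_{s→0} G_p(s) = 6·11 / (9·16) = 11/24.
e_ss = 8/(1 + K_p) = 8/(35/24) = 192/35.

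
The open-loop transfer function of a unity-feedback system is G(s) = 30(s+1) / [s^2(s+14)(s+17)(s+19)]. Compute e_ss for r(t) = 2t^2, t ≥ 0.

The open loop has two poles at the origin → type 2 system.
K_a = lim_{s→0} s^2·G(s) = 30·1 / (14·17·19) = 15/2261.
r(t) = 2t^2 gives R(s) = 4/s^3.
e_ss = 4/K_a = 4/(15/2261) = 9044/15.

9044/15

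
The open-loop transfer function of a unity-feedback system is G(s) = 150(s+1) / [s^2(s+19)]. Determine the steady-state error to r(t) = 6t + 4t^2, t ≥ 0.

76/75

Two free integrators in G(s): this is a type 2 system. By superposition:
  • 6t: tracked with zero error.
  • 4t^2: e_ss = 8/K_a with K_a=150/19 → 76/75.
Total e_ss = 76/75.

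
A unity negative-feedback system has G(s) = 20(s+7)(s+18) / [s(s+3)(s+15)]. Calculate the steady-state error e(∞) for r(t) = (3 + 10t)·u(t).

5/28

System type = 1 (one pole at s=0). Treating each term separately:
  • 3: tracked with zero error.
  • 10t: e_ss = 10/K_v with K_v=56 → 5/28.
Total e_ss = 5/28.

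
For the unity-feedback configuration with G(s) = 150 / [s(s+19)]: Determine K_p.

K_p = lim_{s→0} G(s); with 1 pole at the origin the limit diverges, so K_p = ∞.

infinity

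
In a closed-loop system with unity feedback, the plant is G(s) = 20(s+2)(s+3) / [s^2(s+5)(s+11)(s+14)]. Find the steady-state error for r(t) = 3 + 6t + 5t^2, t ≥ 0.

System type = 2 (two poles at s=0). Taking each input component in turn:
  • 3: tracked with zero error.
  • 6t: tracked with zero error.
  • 5t^2: e_ss = 10/K_a with K_a=12/77 → 385/6.
Total e_ss = 385/6.

385/6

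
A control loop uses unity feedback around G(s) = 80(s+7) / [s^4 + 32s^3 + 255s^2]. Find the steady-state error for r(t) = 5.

Lowest-order denominator term is 255s^2, so the open loop has 2 poles at the origin → type 2 system.
K_p = ∞ for a type-2 system; e_ss to a step is zero.

0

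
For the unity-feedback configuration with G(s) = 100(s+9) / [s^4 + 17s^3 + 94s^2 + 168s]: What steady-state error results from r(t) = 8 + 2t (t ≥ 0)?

Lowest-order denominator term is 168s, so the open loop has 1 pole at the origin → type 1 system. Treating each term separately:
  • 8: tracked with zero error.
  • 2t: e_ss = 2/K_v with K_v=75/14 → 28/75.
Total e_ss = 28/75.

28/75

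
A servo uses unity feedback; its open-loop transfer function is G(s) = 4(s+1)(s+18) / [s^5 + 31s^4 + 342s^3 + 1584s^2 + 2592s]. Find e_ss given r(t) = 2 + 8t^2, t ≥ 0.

infinity

Factoring s from the denominator leaves a polynomial with constant term 2592, so the system is type 1. By superposition:
  • 2: tracked with zero error.
  • 8t^2: a type-1 system cannot track it, e_ss → ∞.
The unbounded component dominates.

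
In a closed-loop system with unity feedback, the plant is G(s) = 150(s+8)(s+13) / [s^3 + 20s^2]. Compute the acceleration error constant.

780

Lowest-order denominator term is 20s^2, so the open loop has 2 poles at the origin → type 2 system.
K_a = lim_{s→0} s^2·G(s) = 150·8·13 / 20 = 780.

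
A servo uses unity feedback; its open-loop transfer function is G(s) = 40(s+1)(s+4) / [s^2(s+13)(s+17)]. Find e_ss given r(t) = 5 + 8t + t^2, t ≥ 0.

Two free integrators in G(s): this is a type 2 system. Taking each input component in turn:
  • 5: tracked with zero error.
  • 8t: tracked with zero error.
  • t^2: e_ss = 2/K_a with K_a=160/221 → 2.7625.
Total e_ss = 2.7625.

2.7625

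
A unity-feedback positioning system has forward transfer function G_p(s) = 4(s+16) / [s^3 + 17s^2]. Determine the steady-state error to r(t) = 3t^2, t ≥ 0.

51/32

Lowest-order denominator term is 17s^2, so the open loop has 2 poles at the origin → type 2 system.
K_a = lim_{s→0} s^2·G_p(s) = 4·16 / 17 = 64/17.
r(t) = 3t^2 gives R(s) = 6/s^3.
e_ss = 6/K_a = 6/(64/17) = 51/32.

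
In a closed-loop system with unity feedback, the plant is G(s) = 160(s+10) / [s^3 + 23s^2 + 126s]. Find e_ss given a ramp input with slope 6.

0.4725

Lowest-order denominator term is 126s, so the open loop has 1 pole at the origin → type 1 system.
K_v = lim_{s→0} s·G(s) = 160·10 / 126 = 800/63.
e_ss = 6/K_v = 6/(800/63) = 0.4725.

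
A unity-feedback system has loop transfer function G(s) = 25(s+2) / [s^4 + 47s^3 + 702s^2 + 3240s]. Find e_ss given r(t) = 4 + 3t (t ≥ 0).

The denominator has no term below 3240s — 1 pole at s=0, type 1. By superposition:
  • 4: tracked with zero error.
  • 3t: e_ss = 3/K_v with K_v=5/324 → 194.4.
Total e_ss = 194.4.

194.4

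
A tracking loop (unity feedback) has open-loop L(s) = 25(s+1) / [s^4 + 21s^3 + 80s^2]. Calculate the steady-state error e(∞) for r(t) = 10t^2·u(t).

64

Factoring s^2 from the denominator leaves a polynomial with constant term 80, so the system is type 2.
K_a = lim_{s→0} s^2·L(s) = 25·1 / 80 = 0.3125.
r(t) = 10t^2 gives R(s) = 20/s^3.
e_ss = 20/K_a = 20/0.3125 = 64.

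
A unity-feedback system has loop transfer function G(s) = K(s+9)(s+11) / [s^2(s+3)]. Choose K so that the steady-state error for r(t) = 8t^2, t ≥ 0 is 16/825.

G(s) has two factors of s in the denominator, so the system is type 2.
K_a = lim_{s→0} s^2·G(s) = K·9·11 / (3) = 33·K.
e_ss = 16/K_a = 16/825 ⇒ K_a = 825 ⇒ K = 825/33 = 25.

25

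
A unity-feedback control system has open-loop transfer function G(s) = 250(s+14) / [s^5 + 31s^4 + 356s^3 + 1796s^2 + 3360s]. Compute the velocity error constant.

25/24

Factoring s from the denominator leaves a polynomial with constant term 3360, so the system is type 1.
K_v = lim_{s→0} s·G(s) = 250·14 / 3360 = 25/24.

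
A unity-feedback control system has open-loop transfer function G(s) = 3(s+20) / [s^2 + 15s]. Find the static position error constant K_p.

infinity

K_p = lim_{s→0} G(s); with 1 pole at the origin the limit diverges, so K_p = ∞.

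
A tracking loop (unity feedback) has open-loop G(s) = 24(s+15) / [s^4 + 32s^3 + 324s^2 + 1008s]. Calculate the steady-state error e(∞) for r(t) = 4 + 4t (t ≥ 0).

Lowest-order denominator term is 1008s, so the open loop has 1 pole at the origin → type 1 system. Treating each term separately:
  • 4: tracked with zero error.
  • 4t: e_ss = 4/K_v with K_v=5/14 → 11.2.
Total e_ss = 11.2.

11.2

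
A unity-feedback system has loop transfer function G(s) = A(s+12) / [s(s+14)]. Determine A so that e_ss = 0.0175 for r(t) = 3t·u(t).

The open loop has one pole at the origin → type 1 system.
K_v = lim_{s→0} s·G(s) = A·12 / (14) = (6/7)·A.
e_ss = 3/K_v = 0.0175 ⇒ K_v = 1200/7 ⇒ A = (1200/7)/(6/7) = 200.

200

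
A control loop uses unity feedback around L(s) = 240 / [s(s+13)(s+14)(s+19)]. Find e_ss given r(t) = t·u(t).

1729/120

The open loop has one pole at the origin → type 1 system.
K_v = lim_{s→0} s·L(s) = 240 / (13·14·19) = 120/1729.
e_ss = 1/K_v = 1/(120/1729) = 1729/120.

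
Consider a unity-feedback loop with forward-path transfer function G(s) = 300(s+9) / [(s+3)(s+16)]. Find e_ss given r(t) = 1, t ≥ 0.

4/229

System type = 0 (no poles at s=0).
K_p = lim_{s→0} G(s) = 300·9 / (3·16) = 56.25.
e_ss = 1/(1 + K_p) = 1/57.25 = 4/229.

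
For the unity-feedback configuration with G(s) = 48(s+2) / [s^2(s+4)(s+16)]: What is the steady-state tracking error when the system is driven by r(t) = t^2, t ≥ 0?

4/3

Two free integrators in G(s): this is a type 2 system.
K_a = lim_{s→0} s^2·G(s) = 48·2 / (4·16) = 1.5.
r(t) = t^2 gives R(s) = 2/s^3.
e_ss = 2/K_a = 2/1.5 = 4/3.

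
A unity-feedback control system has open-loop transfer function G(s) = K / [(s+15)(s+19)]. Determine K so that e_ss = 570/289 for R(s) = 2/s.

4

The open loop has no poles at the origin → type 0 system.
K_p = lim_{s→0} G(s) = K / (15·19) = (1/285)·K.
e_ss = 2/(1 + K_p) = 570/289 ⇒ 1 + (1/285)·K = 289/285 ⇒ K = 4.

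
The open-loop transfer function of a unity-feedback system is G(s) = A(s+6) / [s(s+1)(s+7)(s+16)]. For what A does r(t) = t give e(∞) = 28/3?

2

One free integrator in G(s): this is a type 1 system.
K_v = lim_{s→0} s·G(s) = A·6 / (1·7·16) = (3/56)·A.
e_ss = 1/K_v = 28/3 ⇒ K_v = 3/28 ⇒ A = (3/28)/(3/56) = 2.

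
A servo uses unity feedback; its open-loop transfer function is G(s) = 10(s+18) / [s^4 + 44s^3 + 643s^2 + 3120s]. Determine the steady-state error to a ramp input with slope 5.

Lowest-order denominator term is 3120s, so the open loop has 1 pole at the origin → type 1 system.
K_v = lim_{s→0} s·G(s) = 10·18 / 3120 = 3/52.
e_ss = 5/K_v = 5/(3/52) = 260/3.

260/3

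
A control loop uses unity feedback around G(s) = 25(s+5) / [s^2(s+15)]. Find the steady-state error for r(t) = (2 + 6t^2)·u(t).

Two free integrators in G(s): this is a type 2 system. By superposition:
  • 2: tracked with zero error.
  • 6t^2: e_ss = 12/K_a with K_a=25/3 → 1.44.
Total e_ss = 1.44.

1.44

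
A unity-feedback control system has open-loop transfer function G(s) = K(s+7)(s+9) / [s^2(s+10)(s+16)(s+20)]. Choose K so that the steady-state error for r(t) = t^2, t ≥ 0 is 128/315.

G(s) has two factors of s in the denominator, so the system is type 2.
K_a = lim_{s→0} s^2·G(s) = K·7·9 / (10·16·20) = (63/3200)·K.
e_ss = 2/K_a = 128/315 ⇒ K_a = 315/64 ⇒ K = (315/64)/(63/3200) = 250.

250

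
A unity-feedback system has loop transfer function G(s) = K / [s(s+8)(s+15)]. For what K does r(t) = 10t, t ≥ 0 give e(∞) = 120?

System type = 1 (one pole at s=0).
K_v = lim_{s→0} s·G(s) = K / (8·15) = (1/120)·K.
e_ss = 10/K_v = 120 ⇒ K_v = 1/12 ⇒ K = (1/12)/(1/120) = 10.

10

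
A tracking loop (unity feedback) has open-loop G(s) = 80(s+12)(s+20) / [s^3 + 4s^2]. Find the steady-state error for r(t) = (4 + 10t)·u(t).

0

Lowest-order denominator term is 4s^2, so the open loop has 2 poles at the origin → type 2 system. Treating each term separately:
  • 4: tracked with zero error.
  • 10t: tracked with zero error.
Total e_ss = 0.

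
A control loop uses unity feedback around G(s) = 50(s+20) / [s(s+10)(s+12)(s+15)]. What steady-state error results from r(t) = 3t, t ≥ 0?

G(s) has one factor of s in the denominator, so the system is type 1.
K_v = lim_{s→0} s·G(s) = 50·20 / (10·12·15) = 5/9.
e_ss = 3/K_v = 3/(5/9) = 5.4.

5.4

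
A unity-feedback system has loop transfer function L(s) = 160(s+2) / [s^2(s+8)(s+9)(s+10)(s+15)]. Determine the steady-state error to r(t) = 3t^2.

202.5

The open loop has two poles at the origin → type 2 system.
K_a = lim_{s→0} s^2·L(s) = 160·2 / (8·9·10·15) = 4/135.
r(t) = 3t^2 gives R(s) = 6/s^3.
e_ss = 6/K_a = 6/(4/135) = 202.5.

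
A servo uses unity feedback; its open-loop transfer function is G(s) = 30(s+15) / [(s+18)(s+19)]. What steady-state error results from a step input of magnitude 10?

No free integrators in G(s): this is a type 0 system.
K_p = lim_{s→0} G(s) = 30·15 / (18·19) = 25/19.
e_ss = 10/(1 + K_p) = 10/(44/19) = 95/22.

95/22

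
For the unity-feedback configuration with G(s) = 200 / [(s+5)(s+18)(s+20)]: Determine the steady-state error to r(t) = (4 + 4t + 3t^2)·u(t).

No free integrators in G(s): this is a type 0 system. Treating each term separately:
  • 4: e_ss = 4/(1+K_p) with K_p=1/9 → 3.6.
  • 4t: a type-0 system cannot track it, e_ss → ∞.
  • 3t^2: a type-0 system cannot track it, e_ss → ∞.
The unbounded component dominates.

infinity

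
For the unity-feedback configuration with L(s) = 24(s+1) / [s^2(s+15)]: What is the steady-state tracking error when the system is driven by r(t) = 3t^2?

3.75

Two free integrators in L(s): this is a type 2 system.
K_a = lim_{s→0} s^2·L(s) = 24·1 / (15) = 1.6.
r(t) = 3t^2 gives R(s) = 6/s^3.
e_ss = 6/K_a = 6/1.6 = 3.75.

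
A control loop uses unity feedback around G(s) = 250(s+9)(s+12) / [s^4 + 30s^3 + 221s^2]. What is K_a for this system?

27000/221

The denominator has no term below 221s^2 — 2 poles at s=0, type 2.
K_a = lim_{s→0} s^2·G(s) = 250·9·12 / 221 = 27000/221.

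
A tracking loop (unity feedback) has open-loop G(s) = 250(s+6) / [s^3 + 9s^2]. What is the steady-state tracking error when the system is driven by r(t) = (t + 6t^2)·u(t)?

Factoring s^2 from the denominator leaves a polynomial with constant term 9, so the system is type 2. By superposition:
  • t: tracked with zero error.
  • 6t^2: e_ss = 12/K_a with K_a=500/3 → 0.072.
Total e_ss = 0.072.

0.072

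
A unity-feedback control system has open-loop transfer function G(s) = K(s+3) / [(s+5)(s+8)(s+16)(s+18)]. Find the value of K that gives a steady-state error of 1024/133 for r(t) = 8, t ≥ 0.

150

G(s) has no factors of s in the denominator, so the system is type 0.
K_p = lim_{s→0} G(s) = K·3 / (5·8·16·18) = (1/3840)·K.
e_ss = 8/(1 + K_p) = 1024/133 ⇒ 1 + (1/3840)·K = 133/128 ⇒ K = 150.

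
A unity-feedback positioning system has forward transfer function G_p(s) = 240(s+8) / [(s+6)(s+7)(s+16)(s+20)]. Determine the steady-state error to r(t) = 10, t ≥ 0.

G_p(s) has no factors of s in the denominator, so the system is type 0.
K_p = lim_{s→0} G_p(s) = 240·8 / (6·7·16·20) = 1/7.
e_ss = 10/(1 + K_p) = 10/(8/7) = 8.75.

8.75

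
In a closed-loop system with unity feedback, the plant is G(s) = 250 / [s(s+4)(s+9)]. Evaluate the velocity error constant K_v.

One free integrator in G(s): this is a type 1 system.
K_v = lim_{s→0} s·G(s) = 250 / (4·9) = 125/18.

125/18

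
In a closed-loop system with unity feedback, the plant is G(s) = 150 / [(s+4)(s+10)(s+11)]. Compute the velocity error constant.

0

The open loop has no poles at the origin → type 0 system.
K_v = lim_{s→0} s·G(s) = 0 (the extra factor of s kills the finite limit).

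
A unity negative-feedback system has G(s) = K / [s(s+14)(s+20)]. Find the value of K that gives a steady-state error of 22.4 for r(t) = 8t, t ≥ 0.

The open loop has one pole at the origin → type 1 system.
K_v = lim_{s→0} s·G(s) = K / (14·20) = (1/280)·K.
e_ss = 8/K_v = 22.4 ⇒ K_v = 5/14 ⇒ K = (5/14)/(1/280) = 100.

100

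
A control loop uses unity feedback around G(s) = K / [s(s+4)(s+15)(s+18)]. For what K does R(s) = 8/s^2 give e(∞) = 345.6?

System type = 1 (one pole at s=0).
K_v = lim_{s→0} s·G(s) = K / (4·15·18) = (1/1080)·K.
e_ss = 8/K_v = 345.6 ⇒ K_v = 5/216 ⇒ K = (5/216)/(1/1080) = 25.

25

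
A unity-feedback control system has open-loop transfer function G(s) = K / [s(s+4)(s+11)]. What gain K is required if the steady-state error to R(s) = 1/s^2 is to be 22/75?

150

One free integrator in G(s): this is a type 1 system.
K_v = lim_{s→0} s·G(s) = K / (4·11) = (1/44)·K.
e_ss = 1/K_v = 22/75 ⇒ K_v = 75/22 ⇒ K = (75/22)/(1/44) = 150.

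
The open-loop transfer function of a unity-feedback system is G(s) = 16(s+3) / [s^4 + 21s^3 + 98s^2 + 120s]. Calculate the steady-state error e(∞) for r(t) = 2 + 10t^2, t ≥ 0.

infinity

Lowest-order denominator term is 120s, so the open loop has 1 pole at the origin → type 1 system. By superposition:
  • 2: tracked with zero error.
  • 10t^2: a type-1 system cannot track it, e_ss → ∞.
The unbounded component dominates.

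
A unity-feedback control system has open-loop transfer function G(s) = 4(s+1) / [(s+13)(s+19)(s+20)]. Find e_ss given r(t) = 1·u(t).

No free integrators in G(s): this is a type 0 system.
K_p = lim_{s→0} G(s) = 4·1 / (13·19·20) = 1/1235.
e_ss = 1/(1 + K_p) = 1/(1236/1235) = 1235/1236.

1235/1236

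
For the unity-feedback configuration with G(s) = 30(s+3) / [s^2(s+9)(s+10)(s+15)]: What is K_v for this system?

infinity

K_v = lim_{s→0} s·G(s); with 2 poles at the origin the limit diverges, so K_v = ∞.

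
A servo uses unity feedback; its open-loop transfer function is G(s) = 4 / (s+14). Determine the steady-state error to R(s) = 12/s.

No free integrators in G(s): this is a type 0 system.
K_p = lim_{s→0} G(s) = 4 / (14) = 2/7.
e_ss = 12/(1 + K_p) = 12/(9/7) = 28/3.

28/3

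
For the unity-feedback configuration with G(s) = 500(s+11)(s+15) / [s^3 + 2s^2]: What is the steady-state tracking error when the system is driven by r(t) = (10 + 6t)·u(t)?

0

The denominator has no term below 2s^2 — 2 poles at s=0, type 2. Treating each term separately:
  • 10: tracked with zero error.
  • 6t: tracked with zero error.
Total e_ss = 0.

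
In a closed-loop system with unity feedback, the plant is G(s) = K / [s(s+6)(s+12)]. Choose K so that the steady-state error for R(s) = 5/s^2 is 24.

G(s) has one factor of s in the denominator, so the system is type 1.
K_v = lim_{s→0} s·G(s) = K / (6·12) = (1/72)·K.
e_ss = 5/K_v = 24 ⇒ K_v = 5/24 ⇒ K = (5/24)/(1/72) = 15.

15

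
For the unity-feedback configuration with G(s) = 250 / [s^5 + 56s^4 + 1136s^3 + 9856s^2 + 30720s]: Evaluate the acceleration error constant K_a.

0

Factoring s from the denominator leaves a polynomial with constant term 30720, so the system is type 1.
K_a = lim_{s→0} s^2·G(s) = 0 (the extra factor of s kills the finite limit).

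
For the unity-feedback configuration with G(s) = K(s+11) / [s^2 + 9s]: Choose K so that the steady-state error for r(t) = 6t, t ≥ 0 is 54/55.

Factoring s from the denominator leaves a polynomial with constant term 9, so the system is type 1.
K_v = lim_{s→0} s·G(s) = K·11 / 9 = (11/9)·K.
e_ss = 6/K_v = 54/55 ⇒ K_v = 55/9 ⇒ K = (55/9)/(11/9) = 5.

5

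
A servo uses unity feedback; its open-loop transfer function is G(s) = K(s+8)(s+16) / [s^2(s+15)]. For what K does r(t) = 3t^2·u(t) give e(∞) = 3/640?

Two free integrators in G(s): this is a type 2 system.
K_a = lim_{s→0} s^2·G(s) = K·8·16 / (15) = (128/15)·K.
e_ss = 6/K_a = 3/640 ⇒ K_a = 1280 ⇒ K = 1280/(128/15) = 150.

150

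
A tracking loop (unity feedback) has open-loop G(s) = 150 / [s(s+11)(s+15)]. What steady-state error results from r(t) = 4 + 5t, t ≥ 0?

5.5

The open loop has one pole at the origin → type 1 system. Taking each input component in turn:
  • 4: tracked with zero error.
  • 5t: e_ss = 5/K_v with K_v=10/11 → 5.5.
Total e_ss = 5.5.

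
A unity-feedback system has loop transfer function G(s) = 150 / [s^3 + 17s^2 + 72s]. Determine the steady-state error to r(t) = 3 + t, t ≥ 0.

Lowest-order denominator term is 72s, so the open loop has 1 pole at the origin → type 1 system. By superposition:
  • 3: tracked with zero error.
  • t: e_ss = 1/K_v with K_v=25/12 → 0.48.
Total e_ss = 0.48.

0.48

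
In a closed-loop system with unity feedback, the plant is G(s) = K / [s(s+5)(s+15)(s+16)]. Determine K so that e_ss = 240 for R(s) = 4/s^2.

20

G(s) has one factor of s in the denominator, so the system is type 1.
K_v = lim_{s→0} s·G(s) = K / (5·15·16) = (1/1200)·K.
e_ss = 4/K_v = 240 ⇒ K_v = 1/60 ⇒ K = (1/60)/(1/1200) = 20.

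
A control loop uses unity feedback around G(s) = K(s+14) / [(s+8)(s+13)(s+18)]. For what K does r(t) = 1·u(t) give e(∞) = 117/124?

8

The open loop has no poles at the origin → type 0 system.
K_p = lim_{s→0} G(s) = K·14 / (8·13·18) = (7/936)·K.
e_ss = 1/(1 + K_p) = 117/124 ⇒ 1 + (7/936)·K = 124/117 ⇒ K = 8.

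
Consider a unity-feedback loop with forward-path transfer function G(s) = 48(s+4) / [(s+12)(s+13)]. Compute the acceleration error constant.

0

G(s) has no factors of s in the denominator, so the system is type 0.
K_a = lim_{s→0} s^2·G(s) = 0 (the extra factor of s kills the finite limit).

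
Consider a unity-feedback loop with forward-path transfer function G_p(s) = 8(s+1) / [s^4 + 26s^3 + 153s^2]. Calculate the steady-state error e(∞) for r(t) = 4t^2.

The denominator has no term below 153s^2 — 2 poles at s=0, type 2.
K_a = lim_{s→0} s^2·G_p(s) = 8·1 / 153 = 8/153.
r(t) = 4t^2 gives R(s) = 8/s^3.
e_ss = 8/K_a = 8/(8/153) = 153.

153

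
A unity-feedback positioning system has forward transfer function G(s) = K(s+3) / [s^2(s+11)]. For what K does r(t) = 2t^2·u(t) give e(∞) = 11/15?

20

System type = 2 (two poles at s=0).
K_a = lim_{s→0} s^2·G(s) = K·3 / (11) = (3/11)·K.
e_ss = 4/K_a = 11/15 ⇒ K_a = 60/11 ⇒ K = (60/11)/(3/11) = 20.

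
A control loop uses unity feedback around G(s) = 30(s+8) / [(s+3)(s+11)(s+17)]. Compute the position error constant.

80/187

G(s) has no factors of s in the denominator, so the system is type 0.
K_p = lim_{s→0} G(s) = 30·8 / (3·11·17) = 80/187.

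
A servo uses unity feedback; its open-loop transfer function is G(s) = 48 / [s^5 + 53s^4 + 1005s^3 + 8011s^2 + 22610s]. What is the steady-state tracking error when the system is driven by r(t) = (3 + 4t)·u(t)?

The denominator has no term below 22610s — 1 pole at s=0, type 1. Treating each term separately:
  • 3: tracked with zero error.
  • 4t: e_ss = 4/K_v with K_v=24/11305 → 11305/6.
Total e_ss = 11305/6.

11305/6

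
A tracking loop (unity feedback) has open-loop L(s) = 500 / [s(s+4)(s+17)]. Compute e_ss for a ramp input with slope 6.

0.816

One free integrator in L(s): this is a type 1 system.
K_v = lim_{s→0} s·L(s) = 500 / (4·17) = 125/17.
e_ss = 6/K_v = 6/(125/17) = 0.816.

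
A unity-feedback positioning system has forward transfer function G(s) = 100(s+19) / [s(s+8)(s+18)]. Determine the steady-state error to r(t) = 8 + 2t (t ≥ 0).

72/475

One free integrator in G(s): this is a type 1 system. Treating each term separately:
  • 8: tracked with zero error.
  • 2t: e_ss = 2/K_v with K_v=475/36 → 72/475.
Total e_ss = 72/475.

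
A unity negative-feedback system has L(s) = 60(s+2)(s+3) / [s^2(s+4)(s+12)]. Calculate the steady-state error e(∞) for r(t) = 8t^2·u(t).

System type = 2 (two poles at s=0).
K_a = lim_{s→0} s^2·L(s) = 60·2·3 / (4·12) = 7.5.
r(t) = 8t^2 gives R(s) = 16/s^3.
e_ss = 16/K_a = 16/7.5 = 32/15.

32/15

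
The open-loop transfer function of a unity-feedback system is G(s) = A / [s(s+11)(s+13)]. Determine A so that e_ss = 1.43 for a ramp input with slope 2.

System type = 1 (one pole at s=0).
K_v = lim_{s→0} s·G(s) = A / (11·13) = (1/143)·A.
e_ss = 2/K_v = 1.43 ⇒ K_v = 200/143 ⇒ A = (200/143)/(1/143) = 200.

200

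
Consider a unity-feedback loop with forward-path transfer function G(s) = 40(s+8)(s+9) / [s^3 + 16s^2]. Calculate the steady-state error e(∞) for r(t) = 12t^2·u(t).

2/15

Lowest-order denominator term is 16s^2, so the open loop has 2 poles at the origin → type 2 system.
K_a = lim_{s→0} s^2·G(s) = 40·8·9 / 16 = 180.
r(t) = 12t^2 gives R(s) = 24/s^3.
e_ss = 24/K_a = 24/180 = 2/15.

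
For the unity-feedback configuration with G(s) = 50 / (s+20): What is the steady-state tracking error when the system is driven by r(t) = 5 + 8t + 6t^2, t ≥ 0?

No free integrators in G(s): this is a type 0 system. Taking each input component in turn:
  • 5: e_ss = 5/(1+K_p) with K_p=2.5 → 10/7.
  • 8t: a type-0 system cannot track it, e_ss → ∞.
  • 6t^2: a type-0 system cannot track it, e_ss → ∞.
The unbounded component dominates.

infinity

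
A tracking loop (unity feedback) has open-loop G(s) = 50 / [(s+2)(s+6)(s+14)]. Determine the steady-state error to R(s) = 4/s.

336/109

G(s) has no factors of s in the denominator, so the system is type 0.
K_p = lim_{s→0} G(s) = 50 / (2·6·14) = 25/84.
e_ss = 4/(1 + K_p) = 4/(109/84) = 336/109.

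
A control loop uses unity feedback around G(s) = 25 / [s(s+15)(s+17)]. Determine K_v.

5/51

One free integrator in G(s): this is a type 1 system.
K_v = lim_{s→0} s·G(s) = 25 / (15·17) = 5/51.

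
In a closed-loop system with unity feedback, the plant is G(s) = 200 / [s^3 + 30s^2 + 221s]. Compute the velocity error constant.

200/221

The denominator has no term below 221s — 1 pole at s=0, type 1.
K_v = lim_{s→0} s·G(s) = 200 / 221 = 200/221.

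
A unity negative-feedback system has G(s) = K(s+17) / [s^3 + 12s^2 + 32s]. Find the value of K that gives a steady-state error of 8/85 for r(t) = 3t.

60

Factoring s from the denominator leaves a polynomial with constant term 32, so the system is type 1.
K_v = lim_{s→0} s·G(s) = K·17 / 32 = (17/32)·K.
e_ss = 3/K_v = 8/85 ⇒ K_v = 31.875 ⇒ K = 31.875/(17/32) = 60.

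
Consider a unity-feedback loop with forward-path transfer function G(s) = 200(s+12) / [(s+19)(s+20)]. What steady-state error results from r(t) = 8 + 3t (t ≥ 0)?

infinity

G(s) has no factors of s in the denominator, so the system is type 0. Taking each input component in turn:
  • 8: e_ss = 8/(1+K_p) with K_p=120/19 → 152/139.
  • 3t: a type-0 system cannot track it, e_ss → ∞.
The unbounded component dominates.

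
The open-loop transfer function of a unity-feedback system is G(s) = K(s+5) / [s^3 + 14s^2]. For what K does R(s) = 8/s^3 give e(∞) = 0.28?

80

Factoring s^2 from the denominator leaves a polynomial with constant term 14, so the system is type 2.
K_a = lim_{s→0} s^2·G(s) = K·5 / 14 = (5/14)·K.
e_ss = 8/K_a = 0.28 ⇒ K_a = 200/7 ⇒ K = (200/7)/(5/14) = 80.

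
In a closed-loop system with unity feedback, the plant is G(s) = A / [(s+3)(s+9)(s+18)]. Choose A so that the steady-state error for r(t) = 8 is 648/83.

12

G(s) has no factors of s in the denominator, so the system is type 0.
K_p = lim_{s→0} G(s) = A / (3·9·18) = (1/486)·A.
e_ss = 8/(1 + K_p) = 648/83 ⇒ 1 + (1/486)·A = 83/81 ⇒ A = 12.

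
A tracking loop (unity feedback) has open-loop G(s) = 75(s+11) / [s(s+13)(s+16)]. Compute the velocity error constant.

One free integrator in G(s): this is a type 1 system.
K_v = lim_{s→0} s·G(s) = 75·11 / (13·16) = 825/208.

825/208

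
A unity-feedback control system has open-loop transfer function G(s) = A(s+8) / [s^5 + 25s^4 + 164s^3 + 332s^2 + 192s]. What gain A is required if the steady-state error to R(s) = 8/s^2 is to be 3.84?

Factoring s from the denominator leaves a polynomial with constant term 192, so the system is type 1.
K_v = lim_{s→0} s·G(s) = A·8 / 192 = (1/24)·A.
e_ss = 8/K_v = 3.84 ⇒ K_v = 25/12 ⇒ A = (25/12)/(1/24) = 50.

50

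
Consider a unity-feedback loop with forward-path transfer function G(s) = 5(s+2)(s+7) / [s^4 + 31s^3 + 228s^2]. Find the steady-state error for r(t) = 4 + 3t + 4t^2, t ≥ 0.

The denominator has no term below 228s^2 — 2 poles at s=0, type 2. By superposition:
  • 4: tracked with zero error.
  • 3t: tracked with zero error.
  • 4t^2: e_ss = 8/K_a with K_a=35/114 → 912/35.
Total e_ss = 912/35.

912/35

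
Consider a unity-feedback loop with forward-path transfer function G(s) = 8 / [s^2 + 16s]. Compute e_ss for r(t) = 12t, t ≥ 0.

24

The denominator has no term below 16s — 1 pole at s=0, type 1.
K_v = lim_{s→0} s·G(s) = 8 / 16 = 0.5.
e_ss = 12/K_v = 12/0.5 = 24.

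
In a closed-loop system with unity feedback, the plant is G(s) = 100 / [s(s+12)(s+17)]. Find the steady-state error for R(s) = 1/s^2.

2.04

System type = 1 (one pole at s=0).
K_v = lim_{s→0} s·G(s) = 100 / (12·17) = 25/51.
e_ss = 1/K_v = 1/(25/51) = 2.04.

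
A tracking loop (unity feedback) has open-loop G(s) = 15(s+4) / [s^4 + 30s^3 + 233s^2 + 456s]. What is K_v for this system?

5/38

Factoring s from the denominator leaves a polynomial with constant term 456, so the system is type 1.
K_v = lim_{s→0} s·G(s) = 15·4 / 456 = 5/38.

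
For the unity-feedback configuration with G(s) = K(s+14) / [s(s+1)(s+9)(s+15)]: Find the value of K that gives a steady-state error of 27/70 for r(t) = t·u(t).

One free integrator in G(s): this is a type 1 system.
K_v = lim_{s→0} s·G(s) = K·14 / (1·9·15) = (14/135)·K.
e_ss = 1/K_v = 27/70 ⇒ K_v = 70/27 ⇒ K = (70/27)/(14/135) = 25.

25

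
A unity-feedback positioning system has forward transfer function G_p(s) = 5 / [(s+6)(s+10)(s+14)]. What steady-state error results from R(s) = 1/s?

System type = 0 (no poles at s=0).
K_p = lim_{s→0} G_p(s) = 5 / (6·10·14) = 1/168.
e_ss = 1/(1 + K_p) = 1/(169/168) = 168/169.

168/169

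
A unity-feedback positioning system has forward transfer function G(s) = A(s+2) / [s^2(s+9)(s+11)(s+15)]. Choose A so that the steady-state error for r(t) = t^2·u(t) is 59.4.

25

Two free integrators in G(s): this is a type 2 system.
K_a = lim_{s→0} s^2·G(s) = A·2 / (9·11·15) = (2/1485)·A.
e_ss = 2/K_a = 59.4 ⇒ K_a = 10/297 ⇒ A = (10/297)/(2/1485) = 25.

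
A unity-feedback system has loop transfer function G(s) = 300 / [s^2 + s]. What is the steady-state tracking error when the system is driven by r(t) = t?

1/300

Factoring s from the denominator leaves a polynomial with constant term 1, so the system is type 1.
K_v = lim_{s→0} s·G(s) = 300 / 1 = 300.
e_ss = 1/K_v = 1/300.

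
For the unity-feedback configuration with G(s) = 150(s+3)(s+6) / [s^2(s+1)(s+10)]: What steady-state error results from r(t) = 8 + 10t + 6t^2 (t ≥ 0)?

G(s) has two factors of s in the denominator, so the system is type 2. By superposition:
  • 8: tracked with zero error.
  • 10t: tracked with zero error.
  • 6t^2: e_ss = 12/K_a with K_a=270 → 2/45.
Total e_ss = 2/45.

2/45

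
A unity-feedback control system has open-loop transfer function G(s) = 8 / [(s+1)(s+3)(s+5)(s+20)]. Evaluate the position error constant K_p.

G(s) has no factors of s in the denominator, so the system is type 0.
K_p = lim_{s→0} G(s) = 8 / (1·3·5·20) = 2/75.

2/75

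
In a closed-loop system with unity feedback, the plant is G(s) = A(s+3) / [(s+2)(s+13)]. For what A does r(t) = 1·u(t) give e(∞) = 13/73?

40

No free integrators in G(s): this is a type 0 system.
K_p = lim_{s→0} G(s) = A·3 / (2·13) = (3/26)·A.
e_ss = 1/(1 + K_p) = 13/73 ⇒ 1 + (3/26)·A = 73/13 ⇒ A = 40.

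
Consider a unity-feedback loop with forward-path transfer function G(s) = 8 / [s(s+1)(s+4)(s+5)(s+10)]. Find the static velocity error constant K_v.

The open loop has one pole at the origin → type 1 system.
K_v = lim_{s→0} s·G(s) = 8 / (1·4·5·10) = 0.04.

0.04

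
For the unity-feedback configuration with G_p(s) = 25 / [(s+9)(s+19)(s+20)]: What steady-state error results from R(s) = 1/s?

The open loop has no poles at the origin → type 0 system.
K_p = lim_{s→0} G_p(s) = 25 / (9·19·20) = 5/684.
e_ss = 1/(1 + K_p) = 1/(689/684) = 684/689.

684/689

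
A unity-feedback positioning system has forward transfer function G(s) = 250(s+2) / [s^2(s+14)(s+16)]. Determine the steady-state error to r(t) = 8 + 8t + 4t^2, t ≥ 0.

3.584

The open loop has two poles at the origin → type 2 system. By superposition:
  • 8: tracked with zero error.
  • 8t: tracked with zero error.
  • 4t^2: e_ss = 8/K_a with K_a=125/56 → 3.584.
Total e_ss = 3.584.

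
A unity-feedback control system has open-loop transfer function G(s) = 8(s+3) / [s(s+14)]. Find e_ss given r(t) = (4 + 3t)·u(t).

1.75

System type = 1 (one pole at s=0). Treating each term separately:
  • 4: tracked with zero error.
  • 3t: e_ss = 3/K_v with K_v=12/7 → 1.75.
Total e_ss = 1.75.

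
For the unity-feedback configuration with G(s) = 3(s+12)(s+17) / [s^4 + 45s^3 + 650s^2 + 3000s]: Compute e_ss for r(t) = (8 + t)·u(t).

The denominator has no term below 3000s — 1 pole at s=0, type 1. By superposition:
  • 8: tracked with zero error.
  • t: e_ss = 1/K_v with K_v=0.204 → 250/51.
Total e_ss = 250/51.

250/51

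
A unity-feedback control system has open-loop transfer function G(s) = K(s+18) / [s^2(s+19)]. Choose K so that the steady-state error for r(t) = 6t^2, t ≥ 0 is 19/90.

G(s) has two factors of s in the denominator, so the system is type 2.
K_a = lim_{s→0} s^2·G(s) = K·18 / (19) = (18/19)·K.
e_ss = 12/K_a = 19/90 ⇒ K_a = 1080/19 ⇒ K = (1080/19)/(18/19) = 60.

60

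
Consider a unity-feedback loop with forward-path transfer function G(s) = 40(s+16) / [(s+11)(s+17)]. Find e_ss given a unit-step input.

The open loop has no poles at the origin → type 0 system.
K_p = lim_{s→0} G(s) = 40·16 / (11·17) = 640/187.
e_ss = 1/(1 + K_p) = 1/(827/187) = 187/827.

187/827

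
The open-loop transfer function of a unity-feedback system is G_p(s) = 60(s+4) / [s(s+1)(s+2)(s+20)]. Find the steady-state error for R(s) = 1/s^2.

The open loop has one pole at the origin → type 1 system.
K_v = lim_{s→0} s·G_p(s) = 60·4 / (1·2·20) = 6.
e_ss = 1/K_v = 1/6.

1/6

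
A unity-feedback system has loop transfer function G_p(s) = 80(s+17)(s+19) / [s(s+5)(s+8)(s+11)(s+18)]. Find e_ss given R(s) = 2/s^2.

G_p(s) has one factor of s in the denominator, so the system is type 1.
K_v = lim_{s→0} s·G_p(s) = 80·17·19 / (5·8·11·18) = 323/99.
e_ss = 2/K_v = 2/(323/99) = 198/323.

198/323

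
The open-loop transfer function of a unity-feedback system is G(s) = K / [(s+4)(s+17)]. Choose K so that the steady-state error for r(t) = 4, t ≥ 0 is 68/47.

System type = 0 (no poles at s=0).
K_p = lim_{s→0} G(s) = K / (4·17) = (1/68)·K.
e_ss = 4/(1 + K_p) = 68/47 ⇒ 1 + (1/68)·K = 47/17 ⇒ K = 120.

120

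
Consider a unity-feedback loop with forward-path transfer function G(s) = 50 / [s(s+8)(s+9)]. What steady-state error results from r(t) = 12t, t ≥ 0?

17.28

G(s) has one factor of s in the denominator, so the system is type 1.
K_v = lim_{s→0} s·G(s) = 50 / (8·9) = 25/36.
e_ss = 12/K_v = 12/(25/36) = 17.28.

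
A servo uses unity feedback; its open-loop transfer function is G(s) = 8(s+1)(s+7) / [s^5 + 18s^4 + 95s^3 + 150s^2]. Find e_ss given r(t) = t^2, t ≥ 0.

75/14

Factoring s^2 from the denominator leaves a polynomial with constant term 150, so the system is type 2.
K_a = lim_{s→0} s^2·G(s) = 8·1·7 / 150 = 28/75.
r(t) = t^2 gives R(s) = 2/s^3.
e_ss = 2/K_a = 2/(28/75) = 75/14.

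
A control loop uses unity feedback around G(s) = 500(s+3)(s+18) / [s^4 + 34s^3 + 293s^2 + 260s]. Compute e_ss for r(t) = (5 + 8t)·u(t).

Factoring s from the denominator leaves a polynomial with constant term 260, so the system is type 1. Taking each input component in turn:
  • 5: tracked with zero error.
  • 8t: e_ss = 8/K_v with K_v=1350/13 → 52/675.
Total e_ss = 52/675.

52/675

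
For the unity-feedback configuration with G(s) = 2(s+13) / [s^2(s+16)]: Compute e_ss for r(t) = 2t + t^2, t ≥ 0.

The open loop has two poles at the origin → type 2 system. Taking each input component in turn:
  • 2t: tracked with zero error.
  • t^2: e_ss = 2/K_a with K_a=1.625 → 16/13.
Total e_ss = 16/13.

16/13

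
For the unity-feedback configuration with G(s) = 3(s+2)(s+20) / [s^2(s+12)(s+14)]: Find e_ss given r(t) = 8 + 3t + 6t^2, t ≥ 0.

G(s) has two factors of s in the denominator, so the system is type 2. Treating each term separately:
  • 8: tracked with zero error.
  • 3t: tracked with zero error.
  • 6t^2: e_ss = 12/K_a with K_a=5/7 → 16.8.
Total e_ss = 16.8.

16.8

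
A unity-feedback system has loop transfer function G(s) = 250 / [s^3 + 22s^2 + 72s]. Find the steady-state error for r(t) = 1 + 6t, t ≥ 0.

The denominator has no term below 72s — 1 pole at s=0, type 1. Taking each input component in turn:
  • 1: tracked with zero error.
  • 6t: e_ss = 6/K_v with K_v=125/36 → 1.728.
Total e_ss = 1.728.

1.728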